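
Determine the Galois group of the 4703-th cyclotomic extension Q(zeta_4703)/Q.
|Gal(Q(zeta_4703)/Q)| = phi(4703) = 4702; group ≅ (Z/4703Z)^* ≅ Z/4702Z

The n-th cyclotomic polynomial Φ_4703(x) is the minimal polynomial of zeta_4703 over Q and has degree phi(4703) = 4702. So Q(zeta_4703) is a degree-4702 Galois extension with Galois group (Z/4703Z)^*. (Z/4703Z)^* is cyclic since 4703 is an odd prime power (or 4). Hence Gal(Q(zeta_4703)/Q) ≅ Z/4702Z.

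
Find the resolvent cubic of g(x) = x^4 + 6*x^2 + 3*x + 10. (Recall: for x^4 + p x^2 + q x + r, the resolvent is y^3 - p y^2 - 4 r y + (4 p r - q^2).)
h(y) = y^3 - 6*y^2 - 40*y + 231

Identify coefficients: p = 6, q = 3, r = 10.
Plug into h(y) = y^3 - p y^2 - 4 r y + (4 p r - q^2):
  h(y) = y^3 - (6) y^2 - 4*(10) y + (4*(6)*(10) - (3)^2)
       = y^3 + (-6) y^2 + (-40) y + (231).
Simplifying: h(y) = y^3 - 6*y^2 - 40*y + 231.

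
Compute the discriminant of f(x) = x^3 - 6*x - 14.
Δ = -4428

For a depressed cubic x^3 + p x + q the discriminant is Δ = -4 p^3 - 27 q^2 = -4*(-6)^3 - 27*(-14)^2 = 864 - 5292 = -4428.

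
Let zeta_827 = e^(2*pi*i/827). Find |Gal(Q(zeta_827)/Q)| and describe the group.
|Gal(Q(zeta_827)/Q)| = phi(827) = 826; group ≅ (Z/827Z)^* ≅ Z/826Z

The n-th cyclotomic polynomial Φ_827(x) is the minimal polynomial of zeta_827 over Q and has degree phi(827) = 826. So Q(zeta_827) is a degree-826 Galois extension with Galois group (Z/827Z)^*. (Z/827Z)^* is cyclic since 827 is an odd prime power (or 4). Hence Gal(Q(zeta_827)/Q) ≅ Z/826Z.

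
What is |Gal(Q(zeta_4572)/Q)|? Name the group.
|Gal(Q(zeta_4572)/Q)| = phi(4572) = 1512; group ≅ (Z/4572Z)^* ≅ Z/2Z × Z/6Z × Z/126Z

The n-th cyclotomic polynomial Φ_4572(x) is the minimal polynomial of zeta_4572 over Q and has degree phi(4572) = 1512. So Q(zeta_4572) is a degree-1512 Galois extension with Galois group (Z/4572Z)^*. By CRT, (Z/4572Z)^* ≅ (Z/4Z)^* × (Z/9Z)^* × (Z/127Z)^*. Each prime-power unit group is (Z/4Z)^* ≅ Z/2Z; (Z/9Z)^* ≅ Z/6Z; (Z/127Z)^* ≅ Z/126Z. Hence Gal(Q(zeta_4572)/Q) ≅ Z/2Z × Z/6Z × Z/126Z.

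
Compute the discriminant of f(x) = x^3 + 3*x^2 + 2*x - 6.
Δ = -968

For x^3 + a x^2 + b x + c the discriminant is Δ = 18 a b c - 4 a^3 c + a^2 b^2 - 4 b^3 - 27 c^2.
Plug a = 3, b = 2, c = -6:
  18*(3)*(2)*(-6) - 4*(3)^3*(-6) + (3)^2*(2)^2 - 4*(2)^3 - 27*(-6)^2
  = -648 + (648) + 36 + (-32) + (-972)
  = -968.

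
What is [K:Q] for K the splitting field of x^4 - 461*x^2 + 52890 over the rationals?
[K:Q] = 4

f factors as (x^2 - 215)(x^2 - 246); the splitting field is K = Q(sqrt(215), sqrt(246)). Since 215, 246, and 52890 are all non-squares in Q, the three subfields Q(sqrt(215)), Q(sqrt(246)), Q(sqrt(52890)) are distinct degree-2 extensions, so [K:Q] = 4 (Klein four Galois group).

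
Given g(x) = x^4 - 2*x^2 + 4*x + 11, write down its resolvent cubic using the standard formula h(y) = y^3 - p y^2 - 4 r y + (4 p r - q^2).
h(y) = y^3 + 2*y^2 - 44*y - 104

Identify coefficients: p = -2, q = 4, r = 11.
Plug into h(y) = y^3 - p y^2 - 4 r y + (4 p r - q^2):
  h(y) = y^3 - (-2) y^2 - 4*(11) y + (4*(-2)*(11) - (4)^2)
       = y^3 + (2) y^2 + (-44) y + (-104).
Simplifying: h(y) = y^3 + 2*y^2 - 44*y - 104.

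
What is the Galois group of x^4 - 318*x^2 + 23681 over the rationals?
Gal(K/Q) = V_4 (Klein four-group, Z/2Z × Z/2Z)

f factors as (x^2 - 199)(x^2 - 119), so the splitting field is K = Q(sqrt(199), sqrt(119)). The elements 199, 119, 23681 are all non-squares in Q, so sqrt(199) and sqrt(119) generate independent quadratic extensions. Thus [K:Q] = 4 and Gal(K/Q) is generated by the two order-2 automorphisms sqrt(199) ↦ -sqrt(199) and sqrt(119) ↦ -sqrt(119), giving V_4.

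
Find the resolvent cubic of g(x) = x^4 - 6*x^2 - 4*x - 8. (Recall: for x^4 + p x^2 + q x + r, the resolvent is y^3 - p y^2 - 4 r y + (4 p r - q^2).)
h(y) = y^3 + 6*y^2 + 32*y + 176

Identify coefficients: p = -6, q = -4, r = -8.
Plug into h(y) = y^3 - p y^2 - 4 r y + (4 p r - q^2):
  h(y) = y^3 - (-6) y^2 - 4*(-8) y + (4*(-6)*(-8) - (-4)^2)
       = y^3 + (6) y^2 + (32) y + (176).
Simplifying: h(y) = y^3 + 6*y^2 + 32*y + 176.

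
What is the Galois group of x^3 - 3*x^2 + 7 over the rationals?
Gal(K/Q) = S_3 (symmetric group of order 6)

Compute the discriminant of x^3 + (-3)*x^2 + (0)*x + (7): Δ = -567. Since Δ is not a rational square, the Galois group is not contained in A_3; it must be the full S_3 (irreducibility of the cubic rules out anything smaller).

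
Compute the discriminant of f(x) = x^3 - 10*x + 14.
Δ = -1292

For a depressed cubic x^3 + p x + q the discriminant is Δ = -4 p^3 - 27 q^2 = -4*(-10)^3 - 27*(14)^2 = 4000 - 5292 = -1292.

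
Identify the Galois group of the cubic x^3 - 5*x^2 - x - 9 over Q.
Gal(K/Q) = S_3 (symmetric group of order 6)

Compute the discriminant of x^3 + (-5)*x^2 + (-1)*x + (-9): Δ = -7468. Since Δ is not a rational square, the Galois group is not contained in A_3; it must be the full S_3 (irreducibility of the cubic rules out anything smaller).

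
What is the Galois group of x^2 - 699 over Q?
Gal(K/Q) = Z/2Z (cyclic of order 2)

x^2 - 699 is irreducible over Q since 699 is not a rational square. The splitting field Q(sqrt(699)) has degree 2 over Q, and its unique nontrivial automorphism is sqrt(699) ↦ -sqrt(699). Hence Gal(Q(sqrt(699))/Q) = Z/2Z.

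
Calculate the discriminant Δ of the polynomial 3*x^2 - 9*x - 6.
Δ = 153

For a quadratic a x^2 + b x + c the discriminant is Δ = b^2 - 4ac = (-9)^2 - 4*(3)*(-6) = 81 - (-72) = 153.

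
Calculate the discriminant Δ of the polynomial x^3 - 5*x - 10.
Δ = -2200

For a depressed cubic x^3 + p x + q the discriminant is Δ = -4 p^3 - 27 q^2 = -4*(-5)^3 - 27*(-10)^2 = 500 - 2700 = -2200.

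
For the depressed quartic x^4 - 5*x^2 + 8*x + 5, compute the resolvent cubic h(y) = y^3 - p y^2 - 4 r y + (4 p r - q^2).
h(y) = y^3 + 5*y^2 - 20*y - 164

Identify coefficients: p = -5, q = 8, r = 5.
Plug into h(y) = y^3 - p y^2 - 4 r y + (4 p r - q^2):
  h(y) = y^3 - (-5) y^2 - 4*(5) y + (4*(-5)*(5) - (8)^2)
       = y^3 + (5) y^2 + (-20) y + (-164).
Simplifying: h(y) = y^3 + 5*y^2 - 20*y - 164.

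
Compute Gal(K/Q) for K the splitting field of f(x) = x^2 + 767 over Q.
Gal(K/Q) = Z/2Z (cyclic of order 2)

x^2 + 767 is irreducible over Q since -767 is not a rational square. The splitting field Q(sqrt(-767)) has degree 2 over Q, and its unique nontrivial automorphism is sqrt(-767) ↦ -sqrt(-767). Hence Gal(Q(sqrt(-767))/Q) = Z/2Z.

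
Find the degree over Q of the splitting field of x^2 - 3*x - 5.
[K:Q] = 2

The discriminant of x^2 + (-3)*x + (-5) is b^2 - 4c = 9 - (-20) = 29. Since 29 is not a perfect square in Q, the polynomial is irreducible over Q. Its two roots generate a degree-2 extension, so [K:Q] = 2.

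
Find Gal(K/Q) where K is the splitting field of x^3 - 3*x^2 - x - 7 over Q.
Gal(K/Q) = S_3 (symmetric group of order 6)

Compute the discriminant of x^3 + (-3)*x^2 + (-1)*x + (-7): Δ = -2444. Since Δ is not a rational square, the Galois group is not contained in A_3; it must be the full S_3 (irreducibility of the cubic rules out anything smaller).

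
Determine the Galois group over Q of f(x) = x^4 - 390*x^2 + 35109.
Gal(K/Q) = V_4 (Klein four-group, Z/2Z × Z/2Z)

f factors as (x^2 - 249)(x^2 - 141), so the splitting field is K = Q(sqrt(249), sqrt(141)). The elements 249, 141, 35109 are all non-squares in Q, so sqrt(249) and sqrt(141) generate independent quadratic extensions. Thus [K:Q] = 4 and Gal(K/Q) is generated by the two order-2 automorphisms sqrt(249) ↦ -sqrt(249) and sqrt(141) ↦ -sqrt(141), giving V_4.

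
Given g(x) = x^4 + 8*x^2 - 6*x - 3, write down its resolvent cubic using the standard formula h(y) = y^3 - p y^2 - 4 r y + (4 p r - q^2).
h(y) = y^3 - 8*y^2 + 12*y - 132

Identify coefficients: p = 8, q = -6, r = -3.
Plug into h(y) = y^3 - p y^2 - 4 r y + (4 p r - q^2):
  h(y) = y^3 - (8) y^2 - 4*(-3) y + (4*(8)*(-3) - (-6)^2)
       = y^3 + (-8) y^2 + (12) y + (-132).
Simplifying: h(y) = y^3 - 8*y^2 + 12*y - 132.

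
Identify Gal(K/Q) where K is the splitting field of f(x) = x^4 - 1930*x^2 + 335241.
Gal(K/Q) = Z/2Z (cyclic of order 2)

f factors as (x^2 - 1737)(x^2 - 193), so the splitting field is K = Q(sqrt(1737), sqrt(193)). The squarefree part of 1737 is 193 and the squarefree part of 193 is also 193, so sqrt(1737) and sqrt(193) are both rational multiples of sqrt(193). Hence Q(sqrt(1737)) = Q(sqrt(193)) = Q(sqrt(193)), and the splitting field collapses to a single degree-2 extension with Galois group Z/2Z.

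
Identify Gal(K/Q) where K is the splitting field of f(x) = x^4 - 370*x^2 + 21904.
Gal(K/Q) = Z/2Z (cyclic of order 2)

f factors as (x^2 - 296)(x^2 - 74), so the splitting field is K = Q(sqrt(296), sqrt(74)). The squarefree part of 296 is 74 and the squarefree part of 74 is also 74, so sqrt(296) and sqrt(74) are both rational multiples of sqrt(74). Hence Q(sqrt(296)) = Q(sqrt(74)) = Q(sqrt(74)), and the splitting field collapses to a single degree-2 extension with Galois group Z/2Z.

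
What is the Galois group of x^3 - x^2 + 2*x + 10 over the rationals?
Gal(K/Q) = S_3 (symmetric group of order 6)

Compute the discriminant of x^3 + (-1)*x^2 + (2)*x + (10): Δ = -3048. Since Δ is not a rational square, the Galois group is not contained in A_3; it must be the full S_3 (irreducibility of the cubic rules out anything smaller).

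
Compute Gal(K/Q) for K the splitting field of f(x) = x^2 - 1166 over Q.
Gal(K/Q) = Z/2Z (cyclic of order 2)

x^2 - 1166 is irreducible over Q since 1166 is not a rational square. The splitting field Q(sqrt(1166)) has degree 2 over Q, and its unique nontrivial automorphism is sqrt(1166) ↦ -sqrt(1166). Hence Gal(Q(sqrt(1166))/Q) = Z/2Z.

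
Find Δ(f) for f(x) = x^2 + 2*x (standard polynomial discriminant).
Δ = 4

For a quadratic a x^2 + b x + c the discriminant is Δ = b^2 - 4ac = (2)^2 - 4*(1)*(0) = 4 - (0) = 4.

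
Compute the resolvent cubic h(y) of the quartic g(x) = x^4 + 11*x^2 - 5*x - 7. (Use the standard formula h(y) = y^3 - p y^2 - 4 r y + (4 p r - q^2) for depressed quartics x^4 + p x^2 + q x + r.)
h(y) = y^3 - 11*y^2 + 28*y - 333

Identify coefficients: p = 11, q = -5, r = -7.
Plug into h(y) = y^3 - p y^2 - 4 r y + (4 p r - q^2):
  h(y) = y^3 - (11) y^2 - 4*(-7) y + (4*(11)*(-7) - (-5)^2)
       = y^3 + (-11) y^2 + (28) y + (-333).
Simplifying: h(y) = y^3 - 11*y^2 + 28*y - 333.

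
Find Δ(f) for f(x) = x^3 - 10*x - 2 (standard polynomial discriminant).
Δ = 3892

For a depressed cubic x^3 + p x + q the discriminant is Δ = -4 p^3 - 27 q^2 = -4*(-10)^3 - 27*(-2)^2 = 4000 - 108 = 3892.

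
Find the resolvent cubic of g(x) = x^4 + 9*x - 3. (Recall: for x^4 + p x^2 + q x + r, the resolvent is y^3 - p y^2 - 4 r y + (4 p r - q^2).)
h(y) = y^3 + 12*y - 81

Identify coefficients: p = 0, q = 9, r = -3.
Plug into h(y) = y^3 - p y^2 - 4 r y + (4 p r - q^2):
  h(y) = y^3 - (0) y^2 - 4*(-3) y + (4*(0)*(-3) - (9)^2)
       = y^3 + (0) y^2 + (12) y + (-81).
Simplifying: h(y) = y^3 + 12*y - 81.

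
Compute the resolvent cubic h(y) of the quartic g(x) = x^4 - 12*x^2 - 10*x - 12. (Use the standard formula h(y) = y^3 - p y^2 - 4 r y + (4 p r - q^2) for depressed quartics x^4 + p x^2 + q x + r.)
h(y) = y^3 + 12*y^2 + 48*y + 476

Identify coefficients: p = -12, q = -10, r = -12.
Plug into h(y) = y^3 - p y^2 - 4 r y + (4 p r - q^2):
  h(y) = y^3 - (-12) y^2 - 4*(-12) y + (4*(-12)*(-12) - (-10)^2)
       = y^3 + (12) y^2 + (48) y + (476).
Simplifying: h(y) = y^3 + 12*y^2 + 48*y + 476.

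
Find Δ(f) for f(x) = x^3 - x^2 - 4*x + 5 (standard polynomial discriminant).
Δ = -23

For x^3 + a x^2 + b x + c the discriminant is Δ = 18 a b c - 4 a^3 c + a^2 b^2 - 4 b^3 - 27 c^2.
Plug a = -1, b = -4, c = 5:
  18*(-1)*(-4)*(5) - 4*(-1)^3*(5) + (-1)^2*(-4)^2 - 4*(-4)^3 - 27*(5)^2
  = 360 + (20) + 16 + (256) + (-675)
  = -23.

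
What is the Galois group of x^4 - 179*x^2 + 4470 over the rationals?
Gal(K/Q) = V_4 (Klein four-group, Z/2Z × Z/2Z)

f factors as (x^2 - 149)(x^2 - 30), so the splitting field is K = Q(sqrt(149), sqrt(30)). The elements 149, 30, 4470 are all non-squares in Q, so sqrt(149) and sqrt(30) generate independent quadratic extensions. Thus [K:Q] = 4 and Gal(K/Q) is generated by the two order-2 automorphisms sqrt(149) ↦ -sqrt(149) and sqrt(30) ↦ -sqrt(30), giving V_4.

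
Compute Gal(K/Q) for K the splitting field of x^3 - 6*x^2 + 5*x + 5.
Gal(K/Q) = S_3 (symmetric group of order 6)

Compute the discriminant of x^3 + (-6)*x^2 + (5)*x + (5): Δ = 1345. Since Δ is not a rational square, the Galois group is not contained in A_3; it must be the full S_3 (irreducibility of the cubic rules out anything smaller).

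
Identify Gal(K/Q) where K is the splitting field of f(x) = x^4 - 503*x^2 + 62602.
Gal(K/Q) = V_4 (Klein four-group, Z/2Z × Z/2Z)

f factors as (x^2 - 226)(x^2 - 277), so the splitting field is K = Q(sqrt(226), sqrt(277)). The elements 226, 277, 62602 are all non-squares in Q, so sqrt(226) and sqrt(277) generate independent quadratic extensions. Thus [K:Q] = 4 and Gal(K/Q) is generated by the two order-2 automorphisms sqrt(226) ↦ -sqrt(226) and sqrt(277) ↦ -sqrt(277), giving V_4.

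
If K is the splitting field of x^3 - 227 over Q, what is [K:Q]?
[K:Q] = 6

x^3 - 227 has one real root r = 227^(1/3) and two complex roots r*zeta_3, r*zeta_3^2 where zeta_3 = e^(2*pi*i/3). The splitting field is Q(r, zeta_3). [Q(r):Q] = 3 and [Q(zeta_3):Q] = 2 with gcd = 1, so [Q(r, zeta_3):Q] = 3 * 2 = 6.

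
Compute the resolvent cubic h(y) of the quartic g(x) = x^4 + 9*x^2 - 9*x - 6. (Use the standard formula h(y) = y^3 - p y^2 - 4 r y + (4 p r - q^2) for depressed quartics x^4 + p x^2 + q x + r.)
h(y) = y^3 - 9*y^2 + 24*y - 297

Identify coefficients: p = 9, q = -9, r = -6.
Plug into h(y) = y^3 - p y^2 - 4 r y + (4 p r - q^2):
  h(y) = y^3 - (9) y^2 - 4*(-6) y + (4*(9)*(-6) - (-9)^2)
       = y^3 + (-9) y^2 + (24) y + (-297).
Simplifying: h(y) = y^3 - 9*y^2 + 24*y - 297.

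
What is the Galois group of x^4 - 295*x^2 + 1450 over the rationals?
Gal(K/Q) = V_4 (Klein four-group, Z/2Z × Z/2Z)

f factors as (x^2 - 5)(x^2 - 290), so the splitting field is K = Q(sqrt(5), sqrt(290)). The elements 5, 290, 1450 are all non-squares in Q, so sqrt(5) and sqrt(290) generate independent quadratic extensions. Thus [K:Q] = 4 and Gal(K/Q) is generated by the two order-2 automorphisms sqrt(5) ↦ -sqrt(5) and sqrt(290) ↦ -sqrt(290), giving V_4.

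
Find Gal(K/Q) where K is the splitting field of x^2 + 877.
Gal(K/Q) = Z/2Z (cyclic of order 2)

x^2 + 877 is irreducible over Q since -877 is not a rational square. The splitting field Q(sqrt(-877)) has degree 2 over Q, and its unique nontrivial automorphism is sqrt(-877) ↦ -sqrt(-877). Hence Gal(Q(sqrt(-877))/Q) = Z/2Z.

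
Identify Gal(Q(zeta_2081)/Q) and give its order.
|Gal(Q(zeta_2081)/Q)| = phi(2081) = 2080; group ≅ (Z/2081Z)^* ≅ Z/2080Z

The n-th cyclotomic polynomial Φ_2081(x) is the minimal polynomial of zeta_2081 over Q and has degree phi(2081) = 2080. So Q(zeta_2081) is a degree-2080 Galois extension with Galois group (Z/2081Z)^*. (Z/2081Z)^* is cyclic since 2081 is an odd prime power (or 4). Hence Gal(Q(zeta_2081)/Q) ≅ Z/2080Z.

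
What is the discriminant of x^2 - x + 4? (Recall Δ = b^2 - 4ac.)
Δ = -15

For a quadratic a x^2 + b x + c the discriminant is Δ = b^2 - 4ac = (-1)^2 - 4*(1)*(4) = 1 - (16) = -15.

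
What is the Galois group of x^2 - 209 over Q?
Gal(K/Q) = Z/2Z (cyclic of order 2)

x^2 - 209 is irreducible over Q since 209 is not a rational square. The splitting field Q(sqrt(209)) has degree 2 over Q, and its unique nontrivial automorphism is sqrt(209) ↦ -sqrt(209). Hence Gal(Q(sqrt(209))/Q) = Z/2Z.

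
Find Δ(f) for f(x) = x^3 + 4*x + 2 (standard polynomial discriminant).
Δ = -364

For x^3 + a x^2 + b x + c the discriminant is Δ = 18 a b c - 4 a^3 c + a^2 b^2 - 4 b^3 - 27 c^2.
Plug a = 0, b = 4, c = 2:
  18*(0)*(4)*(2) - 4*(0)^3*(2) + (0)^2*(4)^2 - 4*(4)^3 - 27*(2)^2
  = 0 + (0) + 0 + (-256) + (-108)
  = -364.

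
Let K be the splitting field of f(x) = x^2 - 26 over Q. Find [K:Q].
[K:Q] = 2

The polynomial x^2 - 26 is irreducible over Q since 26 is not a perfect square. Its splitting field is Q(sqrt(26)), which has degree 2 over Q.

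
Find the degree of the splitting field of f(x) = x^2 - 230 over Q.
[K:Q] = 2

The polynomial x^2 - 230 is irreducible over Q since 230 is not a perfect square. Its splitting field is Q(sqrt(230)), which has degree 2 over Q.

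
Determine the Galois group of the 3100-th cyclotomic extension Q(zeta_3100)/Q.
|Gal(Q(zeta_3100)/Q)| = phi(3100) = 1200; group ≅ (Z/3100Z)^* ≅ Z/2Z × Z/20Z × Z/30Z

The n-th cyclotomic polynomial Φ_3100(x) is the minimal polynomial of zeta_3100 over Q and has degree phi(3100) = 1200. So Q(zeta_3100) is a degree-1200 Galois extension with Galois group (Z/3100Z)^*. By CRT, (Z/3100Z)^* ≅ (Z/4Z)^* × (Z/25Z)^* × (Z/31Z)^*. Each prime-power unit group is (Z/4Z)^* ≅ Z/2Z; (Z/25Z)^* ≅ Z/20Z; (Z/31Z)^* ≅ Z/30Z. Hence Gal(Q(zeta_3100)/Q) ≅ Z/2Z × Z/20Z × Z/30Z.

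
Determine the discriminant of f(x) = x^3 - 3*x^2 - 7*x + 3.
Δ = 3028

For x^3 + a x^2 + b x + c the discriminant is Δ = 18 a b c - 4 a^3 c + a^2 b^2 - 4 b^3 - 27 c^2.
Plug a = -3, b = -7, c = 3:
  18*(-3)*(-7)*(3) - 4*(-3)^3*(3) + (-3)^2*(-7)^2 - 4*(-7)^3 - 27*(3)^2
  = 1134 + (324) + 441 + (1372) + (-243)
  = 3028.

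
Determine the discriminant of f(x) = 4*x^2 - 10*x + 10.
Δ = -60

For a quadratic a x^2 + b x + c the discriminant is Δ = b^2 - 4ac = (-10)^2 - 4*(4)*(10) = 100 - (160) = -60.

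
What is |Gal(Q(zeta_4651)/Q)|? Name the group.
|Gal(Q(zeta_4651)/Q)| = phi(4651) = 4650; group ≅ (Z/4651Z)^* ≅ Z/4650Z

The n-th cyclotomic polynomial Φ_4651(x) is the minimal polynomial of zeta_4651 over Q and has degree phi(4651) = 4650. So Q(zeta_4651) is a degree-4650 Galois extension with Galois group (Z/4651Z)^*. (Z/4651Z)^* is cyclic since 4651 is an odd prime power (or 4). Hence Gal(Q(zeta_4651)/Q) ≅ Z/4650Z.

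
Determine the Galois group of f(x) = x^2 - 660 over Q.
Gal(K/Q) = Z/2Z (cyclic of order 2)

x^2 - 660 is irreducible over Q since 660 is not a rational square. The splitting field Q(sqrt(660)) has degree 2 over Q, and its unique nontrivial automorphism is sqrt(660) ↦ -sqrt(660). Hence Gal(Q(sqrt(660))/Q) = Z/2Z.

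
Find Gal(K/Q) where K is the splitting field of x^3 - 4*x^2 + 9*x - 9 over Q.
Gal(K/Q) = S_3 (symmetric group of order 6)

Compute the discriminant of x^3 + (-4)*x^2 + (9)*x + (-9): Δ = -279. Since Δ is not a rational square, the Galois group is not contained in A_3; it must be the full S_3 (irreducibility of the cubic rules out anything smaller).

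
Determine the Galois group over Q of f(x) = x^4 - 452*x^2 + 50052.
Gal(K/Q) = V_4 (Klein four-group, Z/2Z × Z/2Z)

f factors as (x^2 - 194)(x^2 - 258), so the splitting field is K = Q(sqrt(194), sqrt(258)). The elements 194, 258, 50052 are all non-squares in Q, so sqrt(194) and sqrt(258) generate independent quadratic extensions. Thus [K:Q] = 4 and Gal(K/Q) is generated by the two order-2 automorphisms sqrt(194) ↦ -sqrt(194) and sqrt(258) ↦ -sqrt(258), giving V_4.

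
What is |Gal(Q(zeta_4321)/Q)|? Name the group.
|Gal(Q(zeta_4321)/Q)| = phi(4321) = 4144; group ≅ (Z/4321Z)^* ≅ Z/28Z × Z/148Z

The n-th cyclotomic polynomial Φ_4321(x) is the minimal polynomial of zeta_4321 over Q and has degree phi(4321) = 4144. So Q(zeta_4321) is a degree-4144 Galois extension with Galois group (Z/4321Z)^*. By CRT, (Z/4321Z)^* ≅ (Z/29Z)^* × (Z/149Z)^*. Each prime-power unit group is (Z/29Z)^* ≅ Z/28Z; (Z/149Z)^* ≅ Z/148Z. Hence Gal(Q(zeta_4321)/Q) ≅ Z/28Z × Z/148Z.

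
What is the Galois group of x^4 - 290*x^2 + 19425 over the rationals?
Gal(K/Q) = V_4 (Klein four-group, Z/2Z × Z/2Z)

f factors as (x^2 - 185)(x^2 - 105), so the splitting field is K = Q(sqrt(185), sqrt(105)). The elements 185, 105, 19425 are all non-squares in Q, so sqrt(185) and sqrt(105) generate independent quadratic extensions. Thus [K:Q] = 4 and Gal(K/Q) is generated by the two order-2 automorphisms sqrt(185) ↦ -sqrt(185) and sqrt(105) ↦ -sqrt(105), giving V_4.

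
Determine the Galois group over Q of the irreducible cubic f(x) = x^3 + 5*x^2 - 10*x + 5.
Gal(K/Q) = S_3 (symmetric group of order 6)

Compute the discriminant of x^3 + (5)*x^2 + (-10)*x + (5): Δ = -1175. Since Δ is not a rational square, the Galois group is not contained in A_3; it must be the full S_3 (irreducibility of the cubic rules out anything smaller).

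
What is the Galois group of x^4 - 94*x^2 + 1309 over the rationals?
Gal(K/Q) = V_4 (Klein four-group, Z/2Z × Z/2Z)

f factors as (x^2 - 17)(x^2 - 77), so the splitting field is K = Q(sqrt(17), sqrt(77)). The elements 17, 77, 1309 are all non-squares in Q, so sqrt(17) and sqrt(77) generate independent quadratic extensions. Thus [K:Q] = 4 and Gal(K/Q) is generated by the two order-2 automorphisms sqrt(17) ↦ -sqrt(17) and sqrt(77) ↦ -sqrt(77), giving V_4.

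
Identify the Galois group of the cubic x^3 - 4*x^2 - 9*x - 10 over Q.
Gal(K/Q) = S_3 (symmetric group of order 6)

Compute the discriminant of x^3 + (-4)*x^2 + (-9)*x + (-10): Δ = -7528. Since Δ is not a rational square, the Galois group is not contained in A_3; it must be the full S_3 (irreducibility of the cubic rules out anything smaller).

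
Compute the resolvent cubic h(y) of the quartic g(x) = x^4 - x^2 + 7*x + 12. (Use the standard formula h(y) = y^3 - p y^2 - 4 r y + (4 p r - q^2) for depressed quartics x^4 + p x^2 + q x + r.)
h(y) = y^3 + y^2 - 48*y - 97

Identify coefficients: p = -1, q = 7, r = 12.
Plug into h(y) = y^3 - p y^2 - 4 r y + (4 p r - q^2):
  h(y) = y^3 - (-1) y^2 - 4*(12) y + (4*(-1)*(12) - (7)^2)
       = y^3 + (1) y^2 + (-48) y + (-97).
Simplifying: h(y) = y^3 + y^2 - 48*y - 97.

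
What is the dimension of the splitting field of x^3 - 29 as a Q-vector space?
[K:Q] = 6

x^3 - 29 has one real root r = 29^(1/3) and two complex roots r*zeta_3, r*zeta_3^2 where zeta_3 = e^(2*pi*i/3). The splitting field is Q(r, zeta_3). [Q(r):Q] = 3 and [Q(zeta_3):Q] = 2 with gcd = 1, so [Q(r, zeta_3):Q] = 3 * 2 = 6.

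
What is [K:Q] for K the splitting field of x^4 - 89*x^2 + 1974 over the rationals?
[K:Q] = 4

f factors as (x^2 - 47)(x^2 - 42); the splitting field is K = Q(sqrt(47), sqrt(42)). Since 47, 42, and 1974 are all non-squares in Q, the three subfields Q(sqrt(47)), Q(sqrt(42)), Q(sqrt(1974)) are distinct degree-2 extensions, so [K:Q] = 4 (Klein four Galois group).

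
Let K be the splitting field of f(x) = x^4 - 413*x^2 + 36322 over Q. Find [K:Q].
[K:Q] = 4

f factors as (x^2 - 286)(x^2 - 127); the splitting field is K = Q(sqrt(286), sqrt(127)). Since 286, 127, and 36322 are all non-squares in Q, the three subfields Q(sqrt(286)), Q(sqrt(127)), Q(sqrt(36322)) are distinct degree-2 extensions, so [K:Q] = 4 (Klein four Galois group).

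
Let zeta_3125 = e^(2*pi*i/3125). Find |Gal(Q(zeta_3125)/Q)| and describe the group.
|Gal(Q(zeta_3125)/Q)| = phi(3125) = 2500; group ≅ (Z/3125Z)^* ≅ Z/2500Z

The n-th cyclotomic polynomial Φ_3125(x) is the minimal polynomial of zeta_3125 over Q and has degree phi(3125) = 2500. So Q(zeta_3125) is a degree-2500 Galois extension with Galois group (Z/3125Z)^*. (Z/3125Z)^* is cyclic since 3125 is an odd prime power (or 4). Hence Gal(Q(zeta_3125)/Q) ≅ Z/2500Z.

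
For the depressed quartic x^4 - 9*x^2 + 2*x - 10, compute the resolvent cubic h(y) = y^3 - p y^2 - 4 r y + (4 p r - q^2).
h(y) = y^3 + 9*y^2 + 40*y + 356

Identify coefficients: p = -9, q = 2, r = -10.
Plug into h(y) = y^3 - p y^2 - 4 r y + (4 p r - q^2):
  h(y) = y^3 - (-9) y^2 - 4*(-10) y + (4*(-9)*(-10) - (2)^2)
       = y^3 + (9) y^2 + (40) y + (356).
Simplifying: h(y) = y^3 + 9*y^2 + 40*y + 356.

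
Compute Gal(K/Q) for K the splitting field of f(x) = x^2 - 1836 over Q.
Gal(K/Q) = Z/2Z (cyclic of order 2)

x^2 - 1836 is irreducible over Q since 1836 is not a rational square. The splitting field Q(sqrt(1836)) has degree 2 over Q, and its unique nontrivial automorphism is sqrt(1836) ↦ -sqrt(1836). Hence Gal(Q(sqrt(1836))/Q) = Z/2Z.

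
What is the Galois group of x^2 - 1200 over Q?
Gal(K/Q) = Z/2Z (cyclic of order 2)

x^2 - 1200 is irreducible over Q since 1200 is not a rational square. The splitting field Q(sqrt(1200)) has degree 2 over Q, and its unique nontrivial automorphism is sqrt(1200) ↦ -sqrt(1200). Hence Gal(Q(sqrt(1200))/Q) = Z/2Z.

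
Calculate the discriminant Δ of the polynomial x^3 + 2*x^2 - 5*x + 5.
Δ = -1135

For x^3 + a x^2 + b x + c the discriminant is Δ = 18 a b c - 4 a^3 c + a^2 b^2 - 4 b^3 - 27 c^2.
Plug a = 2, b = -5, c = 5:
  18*(2)*(-5)*(5) - 4*(2)^3*(5) + (2)^2*(-5)^2 - 4*(-5)^3 - 27*(5)^2
  = -900 + (-160) + 100 + (500) + (-675)
  = -1135.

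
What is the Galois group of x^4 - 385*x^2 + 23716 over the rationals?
Gal(K/Q) = Z/2Z (cyclic of order 2)

f factors as (x^2 - 308)(x^2 - 77), so the splitting field is K = Q(sqrt(308), sqrt(77)). The squarefree part of 308 is 77 and the squarefree part of 77 is also 77, so sqrt(308) and sqrt(77) are both rational multiples of sqrt(77). Hence Q(sqrt(308)) = Q(sqrt(77)) = Q(sqrt(77)), and the splitting field collapses to a single degree-2 extension with Galois group Z/2Z.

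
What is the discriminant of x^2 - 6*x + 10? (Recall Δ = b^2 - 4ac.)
Δ = -4

For a quadratic a x^2 + b x + c the discriminant is Δ = b^2 - 4ac = (-6)^2 - 4*(1)*(10) = 36 - (40) = -4.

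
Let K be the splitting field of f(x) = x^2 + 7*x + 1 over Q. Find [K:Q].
[K:Q] = 2

The discriminant of x^2 + (7)*x + (1) is b^2 - 4c = 49 - (4) = 45. Since 45 is not a perfect square in Q, the polynomial is irreducible over Q. Its two roots generate a degree-2 extension, so [K:Q] = 2.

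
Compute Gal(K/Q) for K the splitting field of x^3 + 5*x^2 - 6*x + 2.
Gal(K/Q) = S_3 (symmetric group of order 6)

Compute the discriminant of x^3 + (5)*x^2 + (-6)*x + (2): Δ = -424. Since Δ is not a rational square, the Galois group is not contained in A_3; it must be the full S_3 (irreducibility of the cubic rules out anything smaller).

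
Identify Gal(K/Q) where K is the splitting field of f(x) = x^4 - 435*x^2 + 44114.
Gal(K/Q) = V_4 (Klein four-group, Z/2Z × Z/2Z)

f factors as (x^2 - 161)(x^2 - 274), so the splitting field is K = Q(sqrt(161), sqrt(274)). The elements 161, 274, 44114 are all non-squares in Q, so sqrt(161) and sqrt(274) generate independent quadratic extensions. Thus [K:Q] = 4 and Gal(K/Q) is generated by the two order-2 automorphisms sqrt(161) ↦ -sqrt(161) and sqrt(274) ↦ -sqrt(274), giving V_4.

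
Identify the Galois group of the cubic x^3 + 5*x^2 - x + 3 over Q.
Gal(K/Q) = S_3 (symmetric group of order 6)

Compute the discriminant of x^3 + (5)*x^2 + (-1)*x + (3): Δ = -1984. Since Δ is not a rational square, the Galois group is not contained in A_3; it must be the full S_3 (irreducibility of the cubic rules out anything smaller).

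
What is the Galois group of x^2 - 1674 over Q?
Gal(K/Q) = Z/2Z (cyclic of order 2)

x^2 - 1674 is irreducible over Q since 1674 is not a rational square. The splitting field Q(sqrt(1674)) has degree 2 over Q, and its unique nontrivial automorphism is sqrt(1674) ↦ -sqrt(1674). Hence Gal(Q(sqrt(1674))/Q) = Z/2Z.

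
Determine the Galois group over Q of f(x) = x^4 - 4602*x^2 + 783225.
Gal(K/Q) = Z/2Z (cyclic of order 2)

f factors as (x^2 - 4425)(x^2 - 177), so the splitting field is K = Q(sqrt(4425), sqrt(177)). The squarefree part of 4425 is 177 and the squarefree part of 177 is also 177, so sqrt(4425) and sqrt(177) are both rational multiples of sqrt(177). Hence Q(sqrt(4425)) = Q(sqrt(177)) = Q(sqrt(177)), and the splitting field collapses to a single degree-2 extension with Galois group Z/2Z.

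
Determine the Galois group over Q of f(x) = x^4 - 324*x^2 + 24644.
Gal(K/Q) = V_4 (Klein four-group, Z/2Z × Z/2Z)

f factors as (x^2 - 202)(x^2 - 122), so the splitting field is K = Q(sqrt(202), sqrt(122)). The elements 202, 122, 24644 are all non-squares in Q, so sqrt(202) and sqrt(122) generate independent quadratic extensions. Thus [K:Q] = 4 and Gal(K/Q) is generated by the two order-2 automorphisms sqrt(202) ↦ -sqrt(202) and sqrt(122) ↦ -sqrt(122), giving V_4.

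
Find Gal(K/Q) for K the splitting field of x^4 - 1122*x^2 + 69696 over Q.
Gal(K/Q) = Z/2Z (cyclic of order 2)

f factors as (x^2 - 1056)(x^2 - 66), so the splitting field is K = Q(sqrt(1056), sqrt(66)). The squarefree part of 1056 is 66 and the squarefree part of 66 is also 66, so sqrt(1056) and sqrt(66) are both rational multiples of sqrt(66). Hence Q(sqrt(1056)) = Q(sqrt(66)) = Q(sqrt(66)), and the splitting field collapses to a single degree-2 extension with Galois group Z/2Z.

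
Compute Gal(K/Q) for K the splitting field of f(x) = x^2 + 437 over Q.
Gal(K/Q) = Z/2Z (cyclic of order 2)

x^2 + 437 is irreducible over Q since -437 is not a rational square. The splitting field Q(sqrt(-437)) has degree 2 over Q, and its unique nontrivial automorphism is sqrt(-437) ↦ -sqrt(-437). Hence Gal(Q(sqrt(-437))/Q) = Z/2Z.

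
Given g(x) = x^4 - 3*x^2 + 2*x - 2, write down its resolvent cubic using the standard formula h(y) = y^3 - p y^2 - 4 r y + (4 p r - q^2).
h(y) = y^3 + 3*y^2 + 8*y + 20

Identify coefficients: p = -3, q = 2, r = -2.
Plug into h(y) = y^3 - p y^2 - 4 r y + (4 p r - q^2):
  h(y) = y^3 - (-3) y^2 - 4*(-2) y + (4*(-3)*(-2) - (2)^2)
       = y^3 + (3) y^2 + (8) y + (20).
Simplifying: h(y) = y^3 + 3*y^2 + 8*y + 20.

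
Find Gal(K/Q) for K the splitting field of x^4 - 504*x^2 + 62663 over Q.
Gal(K/Q) = V_4 (Klein four-group, Z/2Z × Z/2Z)

f factors as (x^2 - 281)(x^2 - 223), so the splitting field is K = Q(sqrt(281), sqrt(223)). The elements 281, 223, 62663 are all non-squares in Q, so sqrt(281) and sqrt(223) generate independent quadratic extensions. Thus [K:Q] = 4 and Gal(K/Q) is generated by the two order-2 automorphisms sqrt(281) ↦ -sqrt(281) and sqrt(223) ↦ -sqrt(223), giving V_4.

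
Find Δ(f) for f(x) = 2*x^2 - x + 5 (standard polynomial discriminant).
Δ = -39

For a quadratic a x^2 + b x + c the discriminant is Δ = b^2 - 4ac = (-1)^2 - 4*(2)*(5) = 1 - (40) = -39.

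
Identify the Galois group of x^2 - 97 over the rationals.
Gal(K/Q) = Z/2Z (cyclic of order 2)

x^2 - 97 is irreducible over Q since 97 is not a rational square. The splitting field Q(sqrt(97)) has degree 2 over Q, and its unique nontrivial automorphism is sqrt(97) ↦ -sqrt(97). Hence Gal(Q(sqrt(97))/Q) = Z/2Z.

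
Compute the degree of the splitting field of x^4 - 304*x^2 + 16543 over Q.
[K:Q] = 4

f factors as (x^2 - 71)(x^2 - 233); the splitting field is K = Q(sqrt(71), sqrt(233)). Since 71, 233, and 16543 are all non-squares in Q, the three subfields Q(sqrt(71)), Q(sqrt(233)), Q(sqrt(16543)) are distinct degree-2 extensions, so [K:Q] = 4 (Klein four Galois group).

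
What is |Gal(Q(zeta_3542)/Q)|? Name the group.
|Gal(Q(zeta_3542)/Q)| = phi(3542) = 1320; group ≅ (Z/3542Z)^* ≅ Z/6Z × Z/10Z × Z/22Z

The n-th cyclotomic polynomial Φ_3542(x) is the minimal polynomial of zeta_3542 over Q and has degree phi(3542) = 1320. So Q(zeta_3542) is a degree-1320 Galois extension with Galois group (Z/3542Z)^*. By CRT, (Z/3542Z)^* ≅ (Z/2Z)^* × (Z/7Z)^* × (Z/11Z)^* × (Z/23Z)^*. Each prime-power unit group is (Z/2Z)^* ≅ trivial group (order 1); (Z/7Z)^* ≅ Z/6Z; (Z/11Z)^* ≅ Z/10Z; (Z/23Z)^* ≅ Z/22Z. Hence Gal(Q(zeta_3542)/Q) ≅ Z/6Z × Z/10Z × Z/22Z.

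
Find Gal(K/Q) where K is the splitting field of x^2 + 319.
Gal(K/Q) = Z/2Z (cyclic of order 2)

x^2 + 319 is irreducible over Q since -319 is not a rational square. The splitting field Q(sqrt(-319)) has degree 2 over Q, and its unique nontrivial automorphism is sqrt(-319) ↦ -sqrt(-319). Hence Gal(Q(sqrt(-319))/Q) = Z/2Z.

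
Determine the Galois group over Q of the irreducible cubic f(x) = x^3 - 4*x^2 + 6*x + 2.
Gal(K/Q) = S_3 (symmetric group of order 6)

Compute the discriminant of x^3 + (-4)*x^2 + (6)*x + (2): Δ = -748. Since Δ is not a rational square, the Galois group is not contained in A_3; it must be the full S_3 (irreducibility of the cubic rules out anything smaller).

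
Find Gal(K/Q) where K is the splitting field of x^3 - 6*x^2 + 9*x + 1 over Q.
Gal(K/Q) = S_3 (symmetric group of order 6)

Compute the discriminant of x^3 + (-6)*x^2 + (9)*x + (1): Δ = -135. Since Δ is not a rational square, the Galois group is not contained in A_3; it must be the full S_3 (irreducibility of the cubic rules out anything smaller).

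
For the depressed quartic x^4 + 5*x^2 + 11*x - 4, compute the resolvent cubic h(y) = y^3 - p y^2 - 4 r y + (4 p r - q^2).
h(y) = y^3 - 5*y^2 + 16*y - 201

Identify coefficients: p = 5, q = 11, r = -4.
Plug into h(y) = y^3 - p y^2 - 4 r y + (4 p r - q^2):
  h(y) = y^3 - (5) y^2 - 4*(-4) y + (4*(5)*(-4) - (11)^2)
       = y^3 + (-5) y^2 + (16) y + (-201).
Simplifying: h(y) = y^3 - 5*y^2 + 16*y - 201.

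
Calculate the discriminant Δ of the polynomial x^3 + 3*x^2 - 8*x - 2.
Δ = 3596

For x^3 + a x^2 + b x + c the discriminant is Δ = 18 a b c - 4 a^3 c + a^2 b^2 - 4 b^3 - 27 c^2.
Plug a = 3, b = -8, c = -2:
  18*(3)*(-8)*(-2) - 4*(3)^3*(-2) + (3)^2*(-8)^2 - 4*(-8)^3 - 27*(-2)^2
  = 864 + (216) + 576 + (2048) + (-108)
  = 3596.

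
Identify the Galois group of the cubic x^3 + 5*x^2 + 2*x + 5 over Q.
Gal(K/Q) = S_3 (symmetric group of order 6)

Compute the discriminant of x^3 + (5)*x^2 + (2)*x + (5): Δ = -2207. Since Δ is not a rational square, the Galois group is not contained in A_3; it must be the full S_3 (irreducibility of the cubic rules out anything smaller).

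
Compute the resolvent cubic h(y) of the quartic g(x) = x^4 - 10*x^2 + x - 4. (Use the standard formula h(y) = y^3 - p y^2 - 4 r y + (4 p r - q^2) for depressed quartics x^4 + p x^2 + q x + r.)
h(y) = y^3 + 10*y^2 + 16*y + 159

Identify coefficients: p = -10, q = 1, r = -4.
Plug into h(y) = y^3 - p y^2 - 4 r y + (4 p r - q^2):
  h(y) = y^3 - (-10) y^2 - 4*(-4) y + (4*(-10)*(-4) - (1)^2)
       = y^3 + (10) y^2 + (16) y + (159).
Simplifying: h(y) = y^3 + 10*y^2 + 16*y + 159.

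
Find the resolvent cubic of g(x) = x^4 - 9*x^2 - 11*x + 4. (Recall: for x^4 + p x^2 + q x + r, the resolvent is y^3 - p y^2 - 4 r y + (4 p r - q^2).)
h(y) = y^3 + 9*y^2 - 16*y - 265

Identify coefficients: p = -9, q = -11, r = 4.
Plug into h(y) = y^3 - p y^2 - 4 r y + (4 p r - q^2):
  h(y) = y^3 - (-9) y^2 - 4*(4) y + (4*(-9)*(4) - (-11)^2)
       = y^3 + (9) y^2 + (-16) y + (-265).
Simplifying: h(y) = y^3 + 9*y^2 - 16*y - 265.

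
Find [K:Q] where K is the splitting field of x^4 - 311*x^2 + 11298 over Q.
[K:Q] = 4

f factors as (x^2 - 42)(x^2 - 269); the splitting field is K = Q(sqrt(42), sqrt(269)). Since 42, 269, and 11298 are all non-squares in Q, the three subfields Q(sqrt(42)), Q(sqrt(269)), Q(sqrt(11298)) are distinct degree-2 extensions, so [K:Q] = 4 (Klein four Galois group).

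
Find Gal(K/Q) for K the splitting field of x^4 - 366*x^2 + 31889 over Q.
Gal(K/Q) = V_4 (Klein four-group, Z/2Z × Z/2Z)

f factors as (x^2 - 143)(x^2 - 223), so the splitting field is K = Q(sqrt(143), sqrt(223)). The elements 143, 223, 31889 are all non-squares in Q, so sqrt(143) and sqrt(223) generate independent quadratic extensions. Thus [K:Q] = 4 and Gal(K/Q) is generated by the two order-2 automorphisms sqrt(143) ↦ -sqrt(143) and sqrt(223) ↦ -sqrt(223), giving V_4.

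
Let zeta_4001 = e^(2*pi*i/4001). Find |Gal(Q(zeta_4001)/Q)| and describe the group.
|Gal(Q(zeta_4001)/Q)| = phi(4001) = 4000; group ≅ (Z/4001Z)^* ≅ Z/4000Z

The n-th cyclotomic polynomial Φ_4001(x) is the minimal polynomial of zeta_4001 over Q and has degree phi(4001) = 4000. So Q(zeta_4001) is a degree-4000 Galois extension with Galois group (Z/4001Z)^*. (Z/4001Z)^* is cyclic since 4001 is an odd prime power (or 4). Hence Gal(Q(zeta_4001)/Q) ≅ Z/4000Z.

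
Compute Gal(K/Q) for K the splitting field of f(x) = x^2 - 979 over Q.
Gal(K/Q) = Z/2Z (cyclic of order 2)

x^2 - 979 is irreducible over Q since 979 is not a rational square. The splitting field Q(sqrt(979)) has degree 2 over Q, and its unique nontrivial automorphism is sqrt(979) ↦ -sqrt(979). Hence Gal(Q(sqrt(979))/Q) = Z/2Z.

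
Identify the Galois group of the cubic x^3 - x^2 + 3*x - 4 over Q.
Gal(K/Q) = S_3 (symmetric group of order 6)

Compute the discriminant of x^3 + (-1)*x^2 + (3)*x + (-4): Δ = -331. Since Δ is not a rational square, the Galois group is not contained in A_3; it must be the full S_3 (irreducibility of the cubic rules out anything smaller).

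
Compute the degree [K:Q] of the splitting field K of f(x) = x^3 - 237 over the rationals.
[K:Q] = 6

x^3 - 237 has one real root r = 237^(1/3) and two complex roots r*zeta_3, r*zeta_3^2 where zeta_3 = e^(2*pi*i/3). The splitting field is Q(r, zeta_3). [Q(r):Q] = 3 and [Q(zeta_3):Q] = 2 with gcd = 1, so [Q(r, zeta_3):Q] = 3 * 2 = 6.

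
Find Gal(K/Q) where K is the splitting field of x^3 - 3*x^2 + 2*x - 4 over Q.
Gal(K/Q) = S_3 (symmetric group of order 6)

Compute the discriminant of x^3 + (-3)*x^2 + (2)*x + (-4): Δ = -428. Since Δ is not a rational square, the Galois group is not contained in A_3; it must be the full S_3 (irreducibility of the cubic rules out anything smaller).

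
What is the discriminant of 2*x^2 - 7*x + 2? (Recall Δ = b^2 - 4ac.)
Δ = 33

For a quadratic a x^2 + b x + c the discriminant is Δ = b^2 - 4ac = (-7)^2 - 4*(2)*(2) = 49 - (16) = 33.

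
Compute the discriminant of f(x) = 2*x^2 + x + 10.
Δ = -79

For a quadratic a x^2 + b x + c the discriminant is Δ = b^2 - 4ac = (1)^2 - 4*(2)*(10) = 1 - (80) = -79.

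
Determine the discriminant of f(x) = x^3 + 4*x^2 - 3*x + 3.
Δ = -1407

For x^3 + a x^2 + b x + c the discriminant is Δ = 18 a b c - 4 a^3 c + a^2 b^2 - 4 b^3 - 27 c^2.
Plug a = 4, b = -3, c = 3:
  18*(4)*(-3)*(3) - 4*(4)^3*(3) + (4)^2*(-3)^2 - 4*(-3)^3 - 27*(3)^2
  = -648 + (-768) + 144 + (108) + (-243)
  = -1407.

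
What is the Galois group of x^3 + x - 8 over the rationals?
Gal(K/Q) = S_3 (symmetric group of order 6)

Compute the discriminant of x^3 + (0)*x^2 + (1)*x + (-8): Δ = -1732. Since Δ is not a rational square, the Galois group is not contained in A_3; it must be the full S_3 (irreducibility of the cubic rules out anything smaller).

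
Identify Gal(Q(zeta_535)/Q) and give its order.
|Gal(Q(zeta_535)/Q)| = phi(535) = 424; group ≅ (Z/535Z)^* ≅ Z/4Z × Z/106Z

The n-th cyclotomic polynomial Φ_535(x) is the minimal polynomial of zeta_535 over Q and has degree phi(535) = 424. So Q(zeta_535) is a degree-424 Galois extension with Galois group (Z/535Z)^*. By CRT, (Z/535Z)^* ≅ (Z/5Z)^* × (Z/107Z)^*. Each prime-power unit group is (Z/5Z)^* ≅ Z/4Z; (Z/107Z)^* ≅ Z/106Z. Hence Gal(Q(zeta_535)/Q) ≅ Z/4Z × Z/106Z.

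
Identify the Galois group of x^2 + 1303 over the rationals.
Gal(K/Q) = Z/2Z (cyclic of order 2)

x^2 + 1303 is irreducible over Q since -1303 is not a rational square. The splitting field Q(sqrt(-1303)) has degree 2 over Q, and its unique nontrivial automorphism is sqrt(-1303) ↦ -sqrt(-1303). Hence Gal(Q(sqrt(-1303))/Q) = Z/2Z.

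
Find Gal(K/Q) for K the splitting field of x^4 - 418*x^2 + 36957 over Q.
Gal(K/Q) = V_4 (Klein four-group, Z/2Z × Z/2Z)

f factors as (x^2 - 127)(x^2 - 291), so the splitting field is K = Q(sqrt(127), sqrt(291)). The elements 127, 291, 36957 are all non-squares in Q, so sqrt(127) and sqrt(291) generate independent quadratic extensions. Thus [K:Q] = 4 and Gal(K/Q) is generated by the two order-2 automorphisms sqrt(127) ↦ -sqrt(127) and sqrt(291) ↦ -sqrt(291), giving V_4.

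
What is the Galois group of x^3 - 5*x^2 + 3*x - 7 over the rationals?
Gal(K/Q) = S_3 (symmetric group of order 6)

Compute the discriminant of x^3 + (-5)*x^2 + (3)*x + (-7): Δ = -2816. Since Δ is not a rational square, the Galois group is not contained in A_3; it must be the full S_3 (irreducibility of the cubic rules out anything smaller).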